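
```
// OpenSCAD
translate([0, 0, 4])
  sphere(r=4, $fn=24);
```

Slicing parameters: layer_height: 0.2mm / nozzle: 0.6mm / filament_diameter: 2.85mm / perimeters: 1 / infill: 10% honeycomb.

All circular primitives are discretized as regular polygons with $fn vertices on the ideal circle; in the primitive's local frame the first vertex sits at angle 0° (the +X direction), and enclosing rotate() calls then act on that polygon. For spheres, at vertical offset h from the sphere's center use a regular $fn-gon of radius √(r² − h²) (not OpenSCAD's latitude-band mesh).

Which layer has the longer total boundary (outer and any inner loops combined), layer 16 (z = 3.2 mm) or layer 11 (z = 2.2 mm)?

layer 16 (z = 3.2 mm)

Layer 16 (z = 3.2): the r=4 sphere contributes a regular 24-gon of circumradius √(4²−0.8²) = 3.919 (perimeter = 2·24·3.919·sin(180°/24) = 24.55 mm). So its perimeter = 24.55 mm. Layer 11 (z = 2.2): the r=4 sphere slices to a regular 24-gon of circumradius 3.572 (√(r²−h²) with h=1.8 from center) (perimeter = 2·24·3.572·sin(180°/24) = 22.38 mm). So its perimeter = 22.38 mm. Layer 16 is larger (24.55 vs 22.38 mm).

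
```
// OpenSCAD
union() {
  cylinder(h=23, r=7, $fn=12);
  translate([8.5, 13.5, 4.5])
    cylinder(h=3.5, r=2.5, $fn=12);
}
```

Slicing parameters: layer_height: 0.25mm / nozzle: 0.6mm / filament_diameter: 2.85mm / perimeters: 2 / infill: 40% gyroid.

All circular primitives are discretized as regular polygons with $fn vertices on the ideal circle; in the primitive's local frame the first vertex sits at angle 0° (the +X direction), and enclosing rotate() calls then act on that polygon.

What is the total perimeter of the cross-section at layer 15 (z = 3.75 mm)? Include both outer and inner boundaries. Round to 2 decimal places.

At z = 3.75 mm: the r=7 cylinder contributes a regular 12-gon of circumradius 7 (perimeter = 2·12·7.000·sin(180°/12) = 43.48 mm); the cylinder at (8.5, 13.5) is absent (z outside [4.5, 8]); Combining (union): only the r=7 cylinder is present, so the union is just that shape — boundary = 43.48 mm. Overall, the cross-section is a single solid region. Total boundary length (outer) = 43.48 mm.

43.48 mm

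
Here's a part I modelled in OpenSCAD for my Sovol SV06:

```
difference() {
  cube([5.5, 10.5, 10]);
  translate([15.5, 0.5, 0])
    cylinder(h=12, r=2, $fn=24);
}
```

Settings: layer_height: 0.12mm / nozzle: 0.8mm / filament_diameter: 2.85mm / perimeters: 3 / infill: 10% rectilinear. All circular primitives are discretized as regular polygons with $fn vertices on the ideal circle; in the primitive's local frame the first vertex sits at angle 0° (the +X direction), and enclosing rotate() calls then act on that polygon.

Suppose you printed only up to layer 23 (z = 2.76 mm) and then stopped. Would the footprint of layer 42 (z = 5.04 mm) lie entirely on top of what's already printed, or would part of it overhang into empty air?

Compare the two slices. At z = 2.76: the cube is present — its section is the full 5.5×10.5 rectangle (area 57.75 mm²); the r=2 cylinder at (15.5, 0.5) gives a regular 24-gon of circumradius 2 (constant along its height) (area = (24/2)·2.000²·sin(360°/24) = 12.42 mm²); Subtracting the remaining from the first: starting from the 5.5×10.5 cube (57.75 mm²), the r=2 cylinder at (15.5, 0.5) misses the remaining region (no effect) — area = 57.75 mm². At z = 5.04: the cube (footprint 5.5×10.5) is included at this height (area 57.75 mm²); the r=2 cylinder at (15.5, 0.5) gives a regular 24-gon of circumradius 2 (constant along its height) (area = (24/2)·2.000²·sin(360°/24) = 12.42 mm²); After the difference (first − rest): starting from the 5.5×10.5 cube (57.75 mm²), the r=2 cylinder at (15.5, 0.5) misses the remaining region (no effect) — area = 57.75 mm². Checking containment: the cross-section at z = 5.04 is a subset of the cross-section at z = 2.76.

entirely on top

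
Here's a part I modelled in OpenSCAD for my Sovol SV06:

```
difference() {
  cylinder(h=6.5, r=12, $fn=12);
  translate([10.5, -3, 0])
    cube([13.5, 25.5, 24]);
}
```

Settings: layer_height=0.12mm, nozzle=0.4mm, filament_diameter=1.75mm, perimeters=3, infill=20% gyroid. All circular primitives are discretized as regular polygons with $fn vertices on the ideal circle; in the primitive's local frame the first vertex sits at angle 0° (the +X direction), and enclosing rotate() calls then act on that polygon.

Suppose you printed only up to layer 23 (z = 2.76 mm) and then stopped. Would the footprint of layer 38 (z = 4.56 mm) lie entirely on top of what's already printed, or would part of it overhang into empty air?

Compare the two slices. At z = 2.76: the r=12 cylinder contributes a regular 12-gon of circumradius 12 (area = (12/2)·12.000²·sin(360°/12) = 432.00 mm²); the cube at (10.5, -3) (footprint 13.5×25.5) is included at this height (area 344.25 mm²); After the difference (first − rest): starting from the r=12 cylinder (432.00 mm²), the 13.5×25.5 cube at (10.5, -3) partially overlaps it — only the 7.49 mm² overlap (of its 344.25 mm²) is removed, clipping the outline — area = 424.51 mm². At z = 4.56: the cylinder: section is a regular 12-gon, circumradius r=12 (area = (12/2)·12.000²·sin(360°/12) = 432.00 mm²); the 13.5×25.5 cube at (10.5, -3) contributes its full rectangle (area 344.25 mm²); Taking the first minus the rest: starting from the r=12 cylinder (432.00 mm²), the 13.5×25.5 cube at (10.5, -3) partially overlaps it — only the 7.49 mm² overlap (of its 344.25 mm²) is removed, clipping the outline — area = 424.51 mm². Checking containment: the cross-section at z = 4.56 is a subset of the cross-section at z = 2.76.

entirely on top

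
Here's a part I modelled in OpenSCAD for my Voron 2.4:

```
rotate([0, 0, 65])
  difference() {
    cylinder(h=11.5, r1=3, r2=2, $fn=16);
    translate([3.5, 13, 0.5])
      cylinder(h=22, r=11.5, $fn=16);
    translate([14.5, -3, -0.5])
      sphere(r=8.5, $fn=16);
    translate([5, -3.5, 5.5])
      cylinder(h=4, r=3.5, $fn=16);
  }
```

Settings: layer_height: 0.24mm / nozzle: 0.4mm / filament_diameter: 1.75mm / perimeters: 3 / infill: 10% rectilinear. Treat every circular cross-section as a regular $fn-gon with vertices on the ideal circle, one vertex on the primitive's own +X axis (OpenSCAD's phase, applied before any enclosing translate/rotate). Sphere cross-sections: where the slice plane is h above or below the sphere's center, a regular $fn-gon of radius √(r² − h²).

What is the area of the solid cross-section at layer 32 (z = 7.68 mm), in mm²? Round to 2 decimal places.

16.49 mm²

At z = 7.68 mm: the cone: at t=0.668 of its height the radius interpolates to r₁+(r₂−r₁)t = 2.332, giving a regular 16-gon of that circumradius (area = (16/2)·2.332²·sin(360°/16) = 16.65 mm²); the r=11.5 cylinder at (3.5, 13) contributes a regular 16-gon of circumradius 11.5 (area = (16/2)·11.500²·sin(360°/16) = 404.88 mm²); the r=8.5 sphere at (14.5, -3) contributes a regular 16-gon of circumradius √(8.5²−8.18²) = 2.310 (area = (16/2)·2.310²·sin(360°/16) = 16.34 mm²); the r=3.5 cylinder at (5, -3.5) gives a regular 16-gon of circumradius 3.5 (constant along its height) (area = (16/2)·3.500²·sin(360°/16) = 37.50 mm²); After the difference (first − rest): starting from the cone (16.65 mm²), the r=11.5 cylinder at (3.5, 13) partially overlaps it — only the 0.16 mm² overlap (of its 404.88 mm²) is removed, clipping the outline; the r=8.5 sphere at (14.5, -3) misses the remaining region (no effect); the r=3.5 cylinder at (5, -3.5) misses the remaining region (no effect) — area = 16.49 mm²; (whole slice rotated 65° about Z — lengths, areas and connectivity unchanged). Overall, the cross-section is a single solid region. Net area = 16.49 mm².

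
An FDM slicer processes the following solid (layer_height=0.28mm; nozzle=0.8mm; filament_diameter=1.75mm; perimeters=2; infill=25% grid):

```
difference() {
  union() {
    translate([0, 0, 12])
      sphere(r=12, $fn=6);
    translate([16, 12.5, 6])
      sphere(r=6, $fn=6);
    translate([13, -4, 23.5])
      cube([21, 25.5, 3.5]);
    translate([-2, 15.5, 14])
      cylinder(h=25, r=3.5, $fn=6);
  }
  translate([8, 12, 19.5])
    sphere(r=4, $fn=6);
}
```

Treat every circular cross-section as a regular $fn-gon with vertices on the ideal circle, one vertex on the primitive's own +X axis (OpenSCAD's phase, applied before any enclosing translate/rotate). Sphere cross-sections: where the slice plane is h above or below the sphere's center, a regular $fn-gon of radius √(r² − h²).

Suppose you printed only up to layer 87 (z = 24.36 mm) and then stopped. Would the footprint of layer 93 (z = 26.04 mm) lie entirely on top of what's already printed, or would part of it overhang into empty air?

Compare the two slices. At z = 24.36: the sphere is absent (|z−center|=12.360 > r=12); the sphere at (16, 12.5) is not intersected at this z (|z−center|=18.360 > r=6); the cube at (13, -4) is present — its section is the full 21×25.5 rectangle (area 535.50 mm²); the r=3.5 cylinder at (-2, 15.5) gives a regular 6-gon of circumradius 3.5 (constant along its height) (area = (6/2)·3.500²·sin(360°/6) = 31.83 mm²); Merging all regions: the 2 present regions are separate (no shared area or edge), so areas and boundary lengths simply add and each stays a separate island — area = 567.33 mm²; the sphere at (8, 12) is absent (|z−center|=4.860 > r=4); Taking the first minus the rest: none of the subtracted shapes is present at this height, so the result so far is unchanged — area = 567.33 mm². At z = 26.04: the sphere does not reach this height (|z−center|=14.040 > r=12); the sphere at (16, 12.5) is not intersected at this z (|z−center|=20.040 > r=6); the cube at (13, -4) (footprint 21×25.5) is included at this height (area 535.50 mm²); the r=3.5 cylinder at (-2, 15.5) gives a regular 6-gon of circumradius 3.5 (constant along its height) (area = (6/2)·3.500²·sin(360°/6) = 31.83 mm²); Combining (union): the 2 present regions are separate (no shared area or edge), so areas and boundary lengths simply add and each stays a separate island — area = 567.33 mm²; the sphere at (8, 12) is absent (|z−center|=6.540 > r=4); Taking the first minus the rest: none of the subtracted shapes is present at this height, so that combined region is unchanged — area = 567.33 mm². Checking containment: the cross-section at z = 26.04 is a subset of the cross-section at z = 24.36.

entirely on top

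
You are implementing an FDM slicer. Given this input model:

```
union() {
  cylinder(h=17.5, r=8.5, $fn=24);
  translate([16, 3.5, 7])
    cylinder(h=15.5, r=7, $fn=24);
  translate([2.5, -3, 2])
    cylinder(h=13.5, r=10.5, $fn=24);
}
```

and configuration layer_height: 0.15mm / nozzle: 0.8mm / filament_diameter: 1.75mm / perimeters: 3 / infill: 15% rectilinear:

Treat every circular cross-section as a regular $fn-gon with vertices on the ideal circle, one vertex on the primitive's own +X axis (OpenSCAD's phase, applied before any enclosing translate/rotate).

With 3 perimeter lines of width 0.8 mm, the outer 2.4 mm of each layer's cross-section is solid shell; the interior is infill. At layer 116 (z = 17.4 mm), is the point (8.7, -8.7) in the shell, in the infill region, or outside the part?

At z = 17.4 mm: the cylinder: section is a regular 24-gon, circumradius r=8.5; the r=7 cylinder at (16, 3.5) gives a regular 24-gon of circumradius 7 (constant along its height); the cylinder at (2.5, -3) is not intersected at this z (z outside [2, 15.5]); Merging all regions: the 2 present regions are separate (no shared area or edge), so areas and boundary lengths simply add and each stays a separate island — 2 connected regions. Overall, the cross-section has 2 separate islands. The nearest boundary edge runs (7.36, -4.25)→(6.01, -6.01); distance from the point to it = 3.80 mm. The point is not inside any of the regions above, so it lies outside the cross-section (3.80 mm from the nearest boundary).

outside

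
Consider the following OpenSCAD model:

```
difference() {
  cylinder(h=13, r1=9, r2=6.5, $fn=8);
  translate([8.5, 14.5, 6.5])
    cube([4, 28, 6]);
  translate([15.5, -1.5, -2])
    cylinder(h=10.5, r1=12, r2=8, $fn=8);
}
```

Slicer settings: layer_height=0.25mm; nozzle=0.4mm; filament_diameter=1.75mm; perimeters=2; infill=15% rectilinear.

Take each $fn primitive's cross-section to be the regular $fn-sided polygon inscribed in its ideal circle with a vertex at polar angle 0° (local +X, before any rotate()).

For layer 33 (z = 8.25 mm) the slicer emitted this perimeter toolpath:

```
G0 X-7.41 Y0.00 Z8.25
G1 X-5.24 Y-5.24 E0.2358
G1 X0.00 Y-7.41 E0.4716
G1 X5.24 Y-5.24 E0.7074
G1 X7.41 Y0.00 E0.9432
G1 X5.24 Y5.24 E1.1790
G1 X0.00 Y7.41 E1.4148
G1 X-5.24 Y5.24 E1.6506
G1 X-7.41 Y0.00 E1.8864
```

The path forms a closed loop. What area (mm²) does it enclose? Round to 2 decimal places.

Apply the shoelace formula to the sequence of (X, Y) vertices; enclosed area = 155.31 mm².

155.31 mm²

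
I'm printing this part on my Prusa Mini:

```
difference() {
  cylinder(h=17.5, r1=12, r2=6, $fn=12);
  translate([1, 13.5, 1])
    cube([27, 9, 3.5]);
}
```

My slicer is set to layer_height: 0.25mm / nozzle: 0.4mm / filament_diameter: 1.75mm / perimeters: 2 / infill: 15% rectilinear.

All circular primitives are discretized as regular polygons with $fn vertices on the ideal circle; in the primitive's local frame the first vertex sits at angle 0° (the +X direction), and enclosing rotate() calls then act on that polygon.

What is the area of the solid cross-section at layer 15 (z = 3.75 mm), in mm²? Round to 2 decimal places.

344.39 mm²

At z = 3.75 mm: the cone: at t=0.214 of its height the radius interpolates to r₁+(r₂−r₁)t = 10.714, giving a regular 12-gon of that circumradius (area = (12/2)·10.714²·sin(360°/12) = 344.39 mm²); the 27×9 cube at (1, 13.5) contributes its full rectangle (area 243.00 mm²); Subtracting the remaining from the first: starting from the cone (344.39 mm²), the 27×9 cube at (1, 13.5) misses the remaining region (no effect) — area = 344.39 mm². Overall, the cross-section is a single solid region. Net area = 344.39 mm².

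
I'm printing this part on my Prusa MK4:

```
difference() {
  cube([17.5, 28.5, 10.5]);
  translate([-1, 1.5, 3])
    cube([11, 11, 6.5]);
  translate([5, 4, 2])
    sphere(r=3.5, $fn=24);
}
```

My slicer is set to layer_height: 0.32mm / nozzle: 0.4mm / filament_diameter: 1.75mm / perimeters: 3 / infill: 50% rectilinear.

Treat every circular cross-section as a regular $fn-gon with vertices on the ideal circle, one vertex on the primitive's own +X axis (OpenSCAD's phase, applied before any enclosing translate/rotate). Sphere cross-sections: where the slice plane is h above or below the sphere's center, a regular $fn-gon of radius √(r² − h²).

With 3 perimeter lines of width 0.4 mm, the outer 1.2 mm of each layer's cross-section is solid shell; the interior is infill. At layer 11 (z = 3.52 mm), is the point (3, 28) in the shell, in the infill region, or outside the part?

shell

At z = 3.52 mm: the cube is present — its section is the full 17.5×28.5 rectangle; the cube at (-1, 1.5) is present — its section is the full 11×11 rectangle; the sphere at (5, 4): section is a regular 24-gon, circumradius = √(r²−h²) = √(3.5²−1.52²) = 3.153; Taking the first minus the rest: starting from the 17.5×28.5 cube, the 11×11 cube at (-1, 1.5) partially overlaps it — only the 110.00 mm² overlap (of its 121.00 mm²) is removed, clipping the outline; the r=3.5 sphere at (5, 4) partially overlaps it — only the 1.64 mm² overlap (of its 30.87 mm²) is removed, clipping the outline — 1 connected region. Overall, the cross-section is a single solid region. The nearest boundary edge runs (0.00, 28.50)→(17.50, 28.50); distance from the point to it = 0.50 mm. The point is inside the cross-section, 0.50 mm from the nearest boundary — within the 1.2 mm shell band (3 × 0.4).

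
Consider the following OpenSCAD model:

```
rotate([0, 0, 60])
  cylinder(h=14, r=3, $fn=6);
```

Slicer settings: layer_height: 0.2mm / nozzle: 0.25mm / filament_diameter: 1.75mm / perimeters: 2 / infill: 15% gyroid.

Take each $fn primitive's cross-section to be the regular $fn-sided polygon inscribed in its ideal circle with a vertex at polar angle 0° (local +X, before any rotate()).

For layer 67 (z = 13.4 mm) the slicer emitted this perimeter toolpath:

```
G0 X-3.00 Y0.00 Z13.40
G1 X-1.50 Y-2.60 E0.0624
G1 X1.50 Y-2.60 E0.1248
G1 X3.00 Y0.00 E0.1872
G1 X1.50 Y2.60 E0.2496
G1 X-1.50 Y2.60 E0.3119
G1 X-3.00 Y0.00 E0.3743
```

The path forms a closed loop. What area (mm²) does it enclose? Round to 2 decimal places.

Apply the shoelace formula to the sequence of (X, Y) vertices; enclosed area = 23.40 mm².

23.40 mm²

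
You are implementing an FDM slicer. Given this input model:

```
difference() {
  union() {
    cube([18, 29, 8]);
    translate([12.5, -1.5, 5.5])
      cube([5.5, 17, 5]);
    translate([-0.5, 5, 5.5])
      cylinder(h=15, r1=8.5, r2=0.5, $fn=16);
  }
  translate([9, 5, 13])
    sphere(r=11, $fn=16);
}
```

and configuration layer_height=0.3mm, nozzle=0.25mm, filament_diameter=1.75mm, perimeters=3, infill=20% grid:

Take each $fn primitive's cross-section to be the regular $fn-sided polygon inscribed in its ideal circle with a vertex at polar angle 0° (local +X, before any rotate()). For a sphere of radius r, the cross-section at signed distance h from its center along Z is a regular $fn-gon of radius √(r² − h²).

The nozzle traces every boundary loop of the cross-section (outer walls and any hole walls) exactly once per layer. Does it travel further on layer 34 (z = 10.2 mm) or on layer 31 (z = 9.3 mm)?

Layer 34 (z = 10.2): the cube does not reach this height (z outside [0, 8]); the cube at (12.5, -1.5) is present — its section is the full 5.5×17 rectangle (perimeter 45.00 mm); the cone at (-0.5, 5) contributes a regular 16-gon of circumradius 5.993 (interpolated between r1=8.5 and r2=0.5 at t=0.313) (perimeter = 2·16·5.993·sin(180°/16) = 37.42 mm); Combining (union): the 2 present regions are separate (no shared area or edge), so areas and boundary lengths simply add and each stays a separate island — boundary = 82.42 mm; the r=11 sphere at (9, 5) slices to a regular 16-gon of circumradius 10.638 (√(r²−h²) with h=2.8 from center) (perimeter = 2·16·10.638·sin(180°/16) = 66.41 mm); Taking the first minus the rest: starting from the result so far, the r=11 sphere at (9, 5) partially overlaps it — only the 140.24 mm² overlap (of its 346.44 mm²) is removed, clipping the outline — boundary = 55.01 mm. So its perimeter = 55.01 mm. Layer 31 (z = 9.3): the cube does not reach this height (z outside [0, 8]); the cube at (12.5, -1.5) is present — its section is the full 5.5×17 rectangle (perimeter 45.00 mm); the cone at (-0.5, 5) contributes a regular 16-gon of circumradius 6.473 (interpolated between r1=8.5 and r2=0.5 at t=0.253) (perimeter = 2·16·6.473·sin(180°/16) = 40.41 mm); Combining (union): the 2 present regions are separate (no shared area or edge), so areas and boundary lengths simply add and each stays a separate island — boundary = 85.41 mm; the r=11 sphere at (9, 5) contributes a regular 16-gon of circumradius √(11²−3.7²) = 10.359 (perimeter = 2·16·10.359·sin(180°/16) = 64.67 mm); After the difference (first − rest): starting from the result so far, the r=11 sphere at (9, 5) partially overlaps it — only the 142.26 mm² overlap (of its 328.53 mm²) is removed, clipping the outline — boundary = 60.92 mm. So its perimeter = 60.92 mm. Layer 31 is larger (60.92 vs 55.01 mm).

layer 31 (z = 9.3 mm)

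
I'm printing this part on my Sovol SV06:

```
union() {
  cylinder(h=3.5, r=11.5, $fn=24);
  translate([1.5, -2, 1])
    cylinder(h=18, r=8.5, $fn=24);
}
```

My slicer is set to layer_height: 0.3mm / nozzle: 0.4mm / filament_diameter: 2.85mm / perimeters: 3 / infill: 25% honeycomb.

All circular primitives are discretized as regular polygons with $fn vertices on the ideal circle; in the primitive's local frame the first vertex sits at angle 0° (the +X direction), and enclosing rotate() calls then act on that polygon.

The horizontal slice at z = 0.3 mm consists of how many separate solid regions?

At z = 0.3 mm: the r=11.5 cylinder contributes a regular 24-gon of circumradius 11.5; the cylinder at (1.5, -2) does not reach this height (z outside [1, 19]); Taking the union: only the r=11.5 cylinder is present, so the union is just that shape — 1 connected region. The result has 1 disconnected region.

1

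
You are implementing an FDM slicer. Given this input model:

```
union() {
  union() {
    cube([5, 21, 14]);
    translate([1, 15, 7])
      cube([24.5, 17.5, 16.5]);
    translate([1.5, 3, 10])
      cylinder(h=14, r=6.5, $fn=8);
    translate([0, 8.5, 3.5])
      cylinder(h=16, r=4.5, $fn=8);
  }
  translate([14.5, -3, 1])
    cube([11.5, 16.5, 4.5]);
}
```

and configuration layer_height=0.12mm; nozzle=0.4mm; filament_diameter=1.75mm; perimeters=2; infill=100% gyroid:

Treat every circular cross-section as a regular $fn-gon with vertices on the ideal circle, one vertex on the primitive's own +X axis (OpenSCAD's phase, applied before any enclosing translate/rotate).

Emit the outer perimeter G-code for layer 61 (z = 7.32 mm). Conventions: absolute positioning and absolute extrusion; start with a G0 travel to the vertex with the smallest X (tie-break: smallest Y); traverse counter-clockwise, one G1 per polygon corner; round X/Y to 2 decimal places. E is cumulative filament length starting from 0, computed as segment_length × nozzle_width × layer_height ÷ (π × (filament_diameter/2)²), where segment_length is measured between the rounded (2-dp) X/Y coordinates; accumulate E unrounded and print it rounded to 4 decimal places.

G0 X-4.50 Y8.50 Z7.32
G1 X-3.18 Y5.32 E0.0687
G1 X0.00 Y4.00 E0.1374
G1 X0.00 Y0.00 E0.2172
G1 X5.00 Y0.00 E0.3170
G1 X5.00 Y15.00 E0.6164
G1 X25.50 Y15.00 E1.0255
G1 X25.50 Y32.50 E1.3747
G1 X1.00 Y32.50 E1.8636
G1 X1.00 Y21.00 E2.0931
G1 X0.00 Y21.00 E2.1131
G1 X0.00 Y13.00 E2.2727
G1 X-3.18 Y11.68 E2.3414
G1 X-4.50 Y8.50 E2.4101

At z = 7.32 mm: the cube is present — its section is the full 5×21 rectangle; the 24.5×17.5 cube at (1, 15) contributes its full rectangle; the cylinder at (1.5, 3) does not reach this height (z outside [10, 24]); the cylinder at (0, 8.5): section is a regular 8-gon, circumradius r=4.5; Taking the union: the regions partially overlap (shared area 52.64 mm²), so overlapping operands fuse into one piece — 1 connected region; the cube at (14.5, -3) does not reach this height (z outside [1, 5.5]); Merging all regions: only that combined region is present, so the union is just that shape — 1 connected region. The outline is a single polygon with 13 vertices. Extrusion per mm of travel: 0.4 × 0.12 / (π × 0.875²) = 0.019956. Accumulating E over each segment gives final E = 2.4101.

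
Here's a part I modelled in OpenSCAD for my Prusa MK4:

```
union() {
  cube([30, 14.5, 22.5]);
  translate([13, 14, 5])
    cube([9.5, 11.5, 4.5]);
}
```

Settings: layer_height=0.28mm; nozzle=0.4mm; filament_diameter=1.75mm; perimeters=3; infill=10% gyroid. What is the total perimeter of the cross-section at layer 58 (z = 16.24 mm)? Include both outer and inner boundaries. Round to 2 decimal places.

At z = 16.24 mm: the 30×14.5 cube contributes its full rectangle (perimeter 89.00 mm); the cube at (13, 14) does not reach this height (z outside [5, 9.5]); Merging all regions: only the 30×14.5 cube is present, so the union is just that shape — boundary = 89.00 mm. Overall, the cross-section is a single solid region. Total boundary length (outer) = 89.00 mm.

89.00 mm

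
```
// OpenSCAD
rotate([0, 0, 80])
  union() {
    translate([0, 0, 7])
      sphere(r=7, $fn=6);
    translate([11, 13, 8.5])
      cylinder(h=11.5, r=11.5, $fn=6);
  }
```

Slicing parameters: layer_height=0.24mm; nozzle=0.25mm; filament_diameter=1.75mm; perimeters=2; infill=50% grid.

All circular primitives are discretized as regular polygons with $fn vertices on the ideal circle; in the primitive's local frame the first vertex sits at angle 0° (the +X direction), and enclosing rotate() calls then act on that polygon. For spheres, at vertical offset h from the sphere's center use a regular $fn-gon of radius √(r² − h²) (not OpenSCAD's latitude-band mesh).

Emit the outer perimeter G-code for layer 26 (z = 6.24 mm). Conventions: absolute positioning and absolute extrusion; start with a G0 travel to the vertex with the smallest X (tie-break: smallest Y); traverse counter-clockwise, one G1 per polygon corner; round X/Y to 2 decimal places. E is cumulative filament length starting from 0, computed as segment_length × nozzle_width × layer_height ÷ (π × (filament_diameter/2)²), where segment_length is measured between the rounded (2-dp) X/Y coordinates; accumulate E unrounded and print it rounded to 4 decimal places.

At z = 6.24 mm: the r=7 sphere slices to a regular 6-gon of circumradius 6.959 (√(r²−h²) with h=0.76 from center); the cylinder at (11, 13) does not reach this height (z outside [8.5, 20]); Combining (union): only the r=7 sphere is present, so the union is just that shape — 1 connected region; (rotated 80° about Z; rotation is an isometry so areas/perimeters/island counts are preserved). The outline is a single polygon with 6 vertices. Extrusion per mm of travel: 0.25 × 0.24 / (π × 0.875²) = 0.024945. Accumulating E over each segment gives final E = 1.0413.

G0 X-6.54 Y-2.38 Z6.24
G1 X-1.21 Y-6.85 E0.1735
G1 X5.33 Y-4.47 E0.3471
G1 X6.54 Y2.38 E0.5207
G1 X1.21 Y6.85 E0.6942
G1 X-5.33 Y4.47 E0.8678
G1 X-6.54 Y-2.38 E1.0413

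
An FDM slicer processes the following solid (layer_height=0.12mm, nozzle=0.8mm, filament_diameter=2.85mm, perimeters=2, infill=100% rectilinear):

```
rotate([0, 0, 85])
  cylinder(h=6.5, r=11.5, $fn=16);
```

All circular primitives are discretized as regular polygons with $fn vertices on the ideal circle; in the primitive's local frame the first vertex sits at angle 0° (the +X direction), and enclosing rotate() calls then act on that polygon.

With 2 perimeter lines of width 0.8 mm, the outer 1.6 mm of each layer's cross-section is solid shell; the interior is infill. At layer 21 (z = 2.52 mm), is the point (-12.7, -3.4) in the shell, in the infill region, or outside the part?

At z = 2.52 mm: the cylinder: section is a regular 16-gon, circumradius r=11.5; (whole slice rotated 85° about Z — lengths, areas and connectivity unchanged). Overall, the cross-section is a single solid region. Undo the 85° rotation: the query point maps to (-4.494, 12.355) in the un-rotated model frame. The nearest boundary edge runs (0.00, 11.50)→(-4.40, 10.62); distance from the point to it = 1.72 mm. The point is not inside any of the regions above, so it lies outside the cross-section (1.72 mm from the nearest boundary).

outside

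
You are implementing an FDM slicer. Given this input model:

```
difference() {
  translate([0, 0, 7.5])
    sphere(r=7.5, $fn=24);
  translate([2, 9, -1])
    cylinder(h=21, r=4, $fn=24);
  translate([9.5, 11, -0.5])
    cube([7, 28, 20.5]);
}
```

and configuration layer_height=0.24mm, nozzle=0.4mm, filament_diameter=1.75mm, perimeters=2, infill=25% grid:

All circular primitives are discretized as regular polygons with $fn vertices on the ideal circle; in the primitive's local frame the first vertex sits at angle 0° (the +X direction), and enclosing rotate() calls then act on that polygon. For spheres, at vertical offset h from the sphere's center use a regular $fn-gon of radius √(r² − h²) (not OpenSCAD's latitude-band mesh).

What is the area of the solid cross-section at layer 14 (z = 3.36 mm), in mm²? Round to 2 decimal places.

118.68 mm²

At z = 3.36 mm: the r=7.5 sphere slices to a regular 24-gon of circumradius 6.254 (√(r²−h²) with h=4.14 from center) (area = (24/2)·6.254²·sin(360°/24) = 121.47 mm²); the r=4 cylinder at (2, 9) contributes a regular 24-gon of circumradius 4 (area = (24/2)·4.000²·sin(360°/24) = 49.69 mm²); the cube at (9.5, 11) (footprint 7×28) is included at this height (area 196.00 mm²); Taking the first minus the rest: starting from the r=7.5 sphere (121.47 mm²), the r=4 cylinder at (2, 9) partially overlaps it — only the 2.79 mm² overlap (of its 49.69 mm²) is removed, clipping the outline; the 7×28 cube at (9.5, 11) misses the remaining region (no effect) — area = 118.68 mm². Overall, the cross-section is a single solid region. Net area = 118.68 mm².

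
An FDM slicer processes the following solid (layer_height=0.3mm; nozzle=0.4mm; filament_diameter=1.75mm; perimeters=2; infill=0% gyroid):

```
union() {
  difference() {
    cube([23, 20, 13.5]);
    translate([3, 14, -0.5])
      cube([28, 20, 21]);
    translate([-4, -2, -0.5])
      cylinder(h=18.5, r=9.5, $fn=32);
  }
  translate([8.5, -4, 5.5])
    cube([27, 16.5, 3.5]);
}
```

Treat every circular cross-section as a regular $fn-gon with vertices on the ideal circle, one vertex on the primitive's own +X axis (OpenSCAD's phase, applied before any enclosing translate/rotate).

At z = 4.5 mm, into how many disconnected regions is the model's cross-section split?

1

At z = 4.5 mm: the cube (footprint 23×20) is included at this height; the cube at (3, 14) is present — its section is the full 28×20 rectangle; the r=9.5 cylinder at (-4, -2) contributes a regular 32-gon of circumradius 9.5; After the difference (first − rest): starting from the 23×20 cube, the 28×20 cube at (3, 14) partially overlaps it — only the 120.00 mm² overlap (of its 560.00 mm²) is removed, clipping the outline; the r=9.5 cylinder at (-4, -2) partially overlaps it — only the 22.90 mm² overlap (of its 281.71 mm²) is removed, clipping the outline — 1 connected region; the cube at (8.5, -4) is not intersected at this z (z outside [5.5, 9]); Taking the union: only the result so far is present, so the union is just that shape — 1 connected region. The result has 1 disconnected region.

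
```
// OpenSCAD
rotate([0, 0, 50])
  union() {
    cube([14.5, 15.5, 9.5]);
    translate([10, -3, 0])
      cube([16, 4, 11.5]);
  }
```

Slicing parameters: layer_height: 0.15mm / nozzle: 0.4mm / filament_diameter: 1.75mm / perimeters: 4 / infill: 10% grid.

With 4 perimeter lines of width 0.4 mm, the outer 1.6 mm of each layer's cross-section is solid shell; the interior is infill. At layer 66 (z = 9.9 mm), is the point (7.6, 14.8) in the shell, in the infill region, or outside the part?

outside

At z = 9.9 mm: the cube is not intersected at this z (z outside [0, 9.5]); the cube at (10, -3) is present — its section is the full 16×4 rectangle; Taking the union: only the 16×4 cube at (10, -3) is present, so the union is just that shape — 1 connected region; (whole slice rotated 50° about Z — lengths, areas and connectivity unchanged). Overall, the cross-section is a single solid region. Undo the 50° rotation: the query point maps to (16.223, 3.691) in the un-rotated model frame. The nearest boundary edge runs (26.00, 1.00)→(10.00, 1.00); distance from the point to it = 2.69 mm. The point is not inside any of the regions above, so it lies outside the cross-section (2.69 mm from the nearest boundary).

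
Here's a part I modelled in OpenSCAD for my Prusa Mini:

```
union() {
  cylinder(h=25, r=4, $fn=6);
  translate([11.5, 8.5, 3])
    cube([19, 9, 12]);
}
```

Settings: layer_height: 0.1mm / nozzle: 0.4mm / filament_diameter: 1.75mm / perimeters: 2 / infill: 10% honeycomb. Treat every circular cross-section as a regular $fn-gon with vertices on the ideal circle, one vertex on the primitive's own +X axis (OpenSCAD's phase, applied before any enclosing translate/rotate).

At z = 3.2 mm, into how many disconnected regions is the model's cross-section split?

2

At z = 3.2 mm: the r=4 cylinder gives a regular 6-gon of circumradius 4 (constant along its height); the 19×9 cube at (11.5, 8.5) contributes its full rectangle; Merging all regions: the 2 present regions are separate (no shared area or edge), so areas and boundary lengths simply add and each stays a separate island — 2 connected regions. The result has 2 disconnected regions.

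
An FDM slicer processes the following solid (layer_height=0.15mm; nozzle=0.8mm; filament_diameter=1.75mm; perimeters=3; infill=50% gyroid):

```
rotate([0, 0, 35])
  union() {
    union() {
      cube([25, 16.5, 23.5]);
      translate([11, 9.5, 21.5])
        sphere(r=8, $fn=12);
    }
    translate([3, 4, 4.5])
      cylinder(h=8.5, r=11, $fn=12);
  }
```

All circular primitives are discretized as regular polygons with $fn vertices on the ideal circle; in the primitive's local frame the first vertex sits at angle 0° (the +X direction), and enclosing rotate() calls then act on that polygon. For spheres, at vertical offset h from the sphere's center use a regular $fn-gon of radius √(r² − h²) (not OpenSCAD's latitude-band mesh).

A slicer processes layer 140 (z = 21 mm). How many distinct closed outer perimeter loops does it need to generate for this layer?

1

At z = 21 mm: the cube is present — its section is the full 25×16.5 rectangle; the sphere at (11, 9.5): section is a regular 12-gon, circumradius = √(r²−h²) = √(8²−0.5²) = 7.984; Combining (union): the regions partially overlap (shared area 187.63 mm²), so overlapping operands fuse into one piece — 1 connected region; the cylinder at (3, 4) is not intersected at this z (z outside [4.5, 13]); Merging all regions: only the result so far is present, so the union is just that shape — 1 connected region; (whole slice rotated 35° about Z — lengths, areas and connectivity unchanged). The result has 1 disconnected region.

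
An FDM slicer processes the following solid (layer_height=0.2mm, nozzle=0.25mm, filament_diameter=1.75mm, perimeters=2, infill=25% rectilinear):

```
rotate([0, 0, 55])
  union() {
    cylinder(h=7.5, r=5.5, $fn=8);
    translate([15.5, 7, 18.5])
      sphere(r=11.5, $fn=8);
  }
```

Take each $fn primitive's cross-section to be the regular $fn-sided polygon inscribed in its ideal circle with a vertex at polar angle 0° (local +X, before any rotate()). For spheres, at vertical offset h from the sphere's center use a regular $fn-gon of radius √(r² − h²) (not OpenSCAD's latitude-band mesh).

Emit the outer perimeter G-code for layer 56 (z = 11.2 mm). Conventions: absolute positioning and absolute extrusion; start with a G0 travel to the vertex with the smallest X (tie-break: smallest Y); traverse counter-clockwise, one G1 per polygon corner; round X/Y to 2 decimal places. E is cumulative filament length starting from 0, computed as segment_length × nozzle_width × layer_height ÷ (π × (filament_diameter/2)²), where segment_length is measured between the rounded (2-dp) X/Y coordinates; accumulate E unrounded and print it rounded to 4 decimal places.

G0 X-5.59 Y15.17 Z11.20
G1 X-1.94 Y9.43 E0.1414
G1 X4.70 Y7.96 E0.2828
G1 X10.44 Y11.62 E0.4243
G1 X11.91 Y18.25 E0.5655
G1 X8.25 Y23.99 E0.7070
G1 X1.61 Y25.46 E0.8483
G1 X-4.12 Y21.81 E0.9896
G1 X-5.59 Y15.17 E1.1309

At z = 11.2 mm: the cylinder does not reach this height (z outside [0, 7.5]); the r=11.5 sphere at (15.5, 7) slices to a regular 8-gon of circumradius 8.886 (√(r²−h²) with h=7.3 from center); Combining (union): only the r=11.5 sphere at (15.5, 7) is present, so the union is just that shape — 1 connected region; (rotated 55° about Z; rotation is an isometry so areas/perimeters/island counts are preserved). The outline is a single polygon with 8 vertices. Extrusion per mm of travel: 0.25 × 0.2 / (π × 0.875²) = 0.020788. Accumulating E over each segment gives final E = 1.1309.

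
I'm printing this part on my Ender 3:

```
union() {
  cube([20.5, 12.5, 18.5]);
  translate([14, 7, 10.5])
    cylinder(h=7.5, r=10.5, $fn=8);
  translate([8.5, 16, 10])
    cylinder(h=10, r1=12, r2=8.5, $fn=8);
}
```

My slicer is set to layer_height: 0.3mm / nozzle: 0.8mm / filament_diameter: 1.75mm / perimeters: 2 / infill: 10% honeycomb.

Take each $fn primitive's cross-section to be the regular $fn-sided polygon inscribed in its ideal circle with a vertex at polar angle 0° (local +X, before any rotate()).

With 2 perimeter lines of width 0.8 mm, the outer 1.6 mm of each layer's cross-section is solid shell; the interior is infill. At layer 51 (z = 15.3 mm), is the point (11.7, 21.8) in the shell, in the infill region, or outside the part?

infill

At z = 15.3 mm: the 20.5×12.5 cube contributes its full rectangle; the cylinder at (14, 7): section is a regular 8-gon, circumradius r=10.5; the cone at (8.5, 16) (r1=12→r2=8.5) has section circumradius 10.145 here — a regular 8-gon; Merging all regions: the regions partially overlap (shared area 318.38 mm²), so overlapping operands fuse into one piece — 1 connected region. Overall, the cross-section is a single solid region. The nearest boundary edge runs (8.50, 26.14)→(15.67, 23.17); distance from the point to it = 2.79 mm. The point is inside the cross-section and 2.79 mm from the nearest boundary — more than the 1.6 mm shell width (2 × 0.8), so it's in the infill interior.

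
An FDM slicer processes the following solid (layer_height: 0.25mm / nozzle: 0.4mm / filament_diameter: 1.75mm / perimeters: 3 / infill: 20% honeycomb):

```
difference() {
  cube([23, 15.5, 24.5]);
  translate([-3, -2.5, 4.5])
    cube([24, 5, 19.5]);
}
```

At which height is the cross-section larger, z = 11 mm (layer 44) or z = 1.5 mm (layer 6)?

layer 6 (z = 1.5 mm)

Layer 44 (z = 11): the cube (footprint 23×15.5) is included at this height (area 356.50 mm²); the cube at (-3, -2.5) is present — its section is the full 24×5 rectangle (area 120.00 mm²); Taking the first minus the rest: starting from the 23×15.5 cube (356.50 mm²), the 24×5 cube at (-3, -2.5) partially overlaps it — only the 52.50 mm² overlap (of its 120.00 mm²) is removed, clipping the outline — area = 304.00 mm². So its area = 304.00 mm². Layer 6 (z = 1.5): the cube is present — its section is the full 23×15.5 rectangle (area 356.50 mm²); the cube at (-3, -2.5) is not intersected at this z (z outside [4.5, 24]); Subtracting the remaining from the first: none of the subtracted shapes is present at this height, so the 23×15.5 cube is unchanged — area = 356.50 mm². So its area = 356.50 mm². Layer 6 is larger (356.50 vs 304.00 mm²).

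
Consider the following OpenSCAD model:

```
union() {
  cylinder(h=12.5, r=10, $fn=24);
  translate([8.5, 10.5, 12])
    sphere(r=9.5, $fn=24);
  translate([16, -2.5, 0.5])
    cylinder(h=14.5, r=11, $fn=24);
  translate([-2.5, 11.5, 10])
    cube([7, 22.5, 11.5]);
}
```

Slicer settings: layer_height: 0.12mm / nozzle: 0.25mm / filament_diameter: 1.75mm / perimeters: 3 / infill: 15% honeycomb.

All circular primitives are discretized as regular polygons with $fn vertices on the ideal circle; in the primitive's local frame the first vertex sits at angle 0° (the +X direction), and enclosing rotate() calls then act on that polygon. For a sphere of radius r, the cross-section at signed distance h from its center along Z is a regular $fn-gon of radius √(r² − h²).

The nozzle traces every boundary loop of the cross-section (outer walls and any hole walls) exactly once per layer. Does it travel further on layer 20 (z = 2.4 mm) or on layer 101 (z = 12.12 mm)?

Layer 20 (z = 2.4): the cylinder: section is a regular 24-gon, circumradius r=10 (perimeter = 2·24·10.000·sin(180°/24) = 62.65 mm); the sphere at (8.5, 10.5) is not intersected at this z (|z−center|=9.600 > r=9.5); the r=11 cylinder at (16, -2.5) contributes a regular 24-gon of circumradius 11 (perimeter = 2·24·11.000·sin(180°/24) = 68.92 mm); the cube at (-2.5, 11.5) is absent (z outside [10, 21.5]); Combining (union): the regions partially overlap (shared area 42.15 mm²), so the edge portions inside another operand are dropped and the merged outline is re-measured after clipping — boundary = 102.94 mm. So its perimeter = 102.94 mm. Layer 101 (z = 12.12): the cylinder: section is a regular 24-gon, circumradius r=10 (perimeter = 2·24·10.000·sin(180°/24) = 62.65 mm); the r=9.5 sphere at (8.5, 10.5) slices to a regular 24-gon of circumradius 9.499 (√(r²−h²) with h=0.12 from center) (perimeter = 2·24·9.499·sin(180°/24) = 59.52 mm); the r=11 cylinder at (16, -2.5) gives a regular 24-gon of circumradius 11 (constant along its height) (perimeter = 2·24·11.000·sin(180°/24) = 68.92 mm); the cube at (-2.5, 11.5) (footprint 7×22.5) is included at this height (perimeter 59.00 mm); Taking the union: the regions partially overlap (shared area 166.73 mm²), so the edge portions inside another operand are dropped and the merged outline is re-measured after clipping — boundary = 150.90 mm. So its perimeter = 150.90 mm. Layer 101 is larger (150.90 vs 102.94 mm).

layer 101 (z = 12.12 mm)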